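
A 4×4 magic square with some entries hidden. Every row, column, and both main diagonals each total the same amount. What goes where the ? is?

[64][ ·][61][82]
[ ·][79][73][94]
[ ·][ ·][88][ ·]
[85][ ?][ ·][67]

70

Main diagonal is complete and sums to 298; that is the magic constant.
From row 1, 298 − (64 + 61 + 82) gives (1,2) = 91.
Row 2 must total 298; the given cells sum to 246, so (2,1) = 52.
From column 1, 298 − (64 + 52 + 85) gives (3,1) = 97.
Using column 3: 61 + 73 + 88 + ? → (4,3) = 298 − 222 = 76.
Column 4 needs 298; the known cells sum to 243, so (3,4) = 55.
Anti-diagonal must total 298; the given cells sum to 240, so (3,2) = 58.
From row 4, 298 − (85 + 76 + 67) gives (4,2) = 70.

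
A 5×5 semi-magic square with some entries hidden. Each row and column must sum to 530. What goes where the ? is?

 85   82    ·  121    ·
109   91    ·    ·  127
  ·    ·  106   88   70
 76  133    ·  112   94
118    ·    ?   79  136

97

Row 4 must total 530; the given cells sum to 415, so (4,3) = 115.
Column 1 needs 530; the known cells sum to 388, so (3,1) = 142.
Column 4 must total 530; the given cells sum to 400, so (2,4) = 130.
From column 5, 530 − (127 + 70 + 94 + 136) gives (1,5) = 103.
Row 1 needs 530; the known cells sum to 391, so (1,3) = 139.
Row 2 must total 530; the given cells sum to 457, so (2,3) = 73.
Row 3 needs 530; the known cells sum to 406, so (3,2) = 124.
Column 2 needs 530; the known cells sum to 430, so (5,2) = 100.
From column 3, 530 − (139 + 73 + 106 + 115) gives (5,3) = 97.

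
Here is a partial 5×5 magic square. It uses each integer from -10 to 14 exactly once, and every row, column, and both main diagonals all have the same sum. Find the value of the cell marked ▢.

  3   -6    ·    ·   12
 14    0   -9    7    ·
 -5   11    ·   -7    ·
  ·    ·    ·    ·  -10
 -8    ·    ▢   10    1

-1

The entries are -10 through 14, which sum to 50, so each line sums to 50/5 = 10.
The remaining cell in row 2 is (2,5) = 10 − 12 = -2.
Column 1 needs 10; the known cells sum to 4, so (4,1) = 6.
Column 5 must total 10; the given cells sum to 1, so (3,5) = 9.
Row 3: -5 + 11 + (-7) + 9 + ? = 10, so (3,3) = 2.
Main diagonal: 3 + 0 + 2 + 1 + ? = 10, so (4,4) = 4.
Anti-diagonal: 12 + 7 + 2 + (-8) + ? = 10, so (4,2) = -3.
Using row 4: 6 + (-3) + 4 + (-10) + ? → (4,3) = 10 − (-3) = 13.
Column 2: -6 + 0 + 11 + (-3) + ? = 10, so (5,2) = 8.
From column 4, 10 − (7 + (-7) + 4 + 10) gives (1,4) = -4.
The remaining cell in row 1 is (1,3) = 10 − 5 = 5.
Row 5: -8 + 8 + 10 + 1 + ? = 10, so (5,3) = -1.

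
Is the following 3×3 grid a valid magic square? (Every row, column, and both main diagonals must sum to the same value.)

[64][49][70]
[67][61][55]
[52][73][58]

Row 1: 64 + 49 + 70 = 183.
Row 2: 67 + 61 + 55 = 183.
Row 3: 52 + 73 + 58 = 183.
Column 1: 64 + 67 + 52 = 183.
Column 2: 49 + 61 + 73 = 183.
Column 3: 70 + 55 + 58 = 183.
Main diagonal: 64 + 61 + 58 = 183.
Anti-diagonal: 70 + 61 + 52 = 183.
All lines sum to 183.

Yes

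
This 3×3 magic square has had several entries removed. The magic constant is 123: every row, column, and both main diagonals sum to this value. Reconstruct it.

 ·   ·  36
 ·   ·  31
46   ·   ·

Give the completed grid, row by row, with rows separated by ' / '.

The remaining cell in column 3 is (3,3) = 123 − 67 = 56.
Anti-diagonal needs 123; the known cells sum to 82, so (2,2) = 41.
Row 2: 41 + 31 + ? = 123, so (2,1) = 51.
Row 3: 46 + 56 + ? = 123, so (3,2) = 21.
From column 1, 123 − (51 + 46) gives (1,1) = 26.
Column 2 needs 123; the known cells sum to 62, so (1,2) = 61.

26 61 36 / 51 41 31 / 46 21 56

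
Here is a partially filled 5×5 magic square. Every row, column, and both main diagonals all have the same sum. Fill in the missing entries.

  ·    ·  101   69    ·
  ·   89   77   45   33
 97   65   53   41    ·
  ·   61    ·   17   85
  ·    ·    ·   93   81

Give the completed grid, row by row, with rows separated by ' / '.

25 13 101 69 57 / 21 89 77 45 33 / 97 65 53 41 9 / 73 61 29 17 85 / 49 37 5 93 81

Column 4 is already complete: 69 + 45 + 41 + 17 + 93 = 265, so that is the magic constant.
Row 2 must total 265; the given cells sum to 244, so (2,1) = 21.
Row 3 must total 265; the given cells sum to 256, so (3,5) = 9.
Column 5 must total 265; the given cells sum to 208, so (1,5) = 57.
Main diagonal needs 265; the known cells sum to 240, so (1,1) = 25.
Anti-diagonal: 57 + 45 + 53 + 61 + ? = 265, so (5,1) = 49.
Using row 1: 25 + 101 + 69 + 57 + ? → (1,2) = 265 − 252 = 13.
Column 1 needs 265; the known cells sum to 192, so (4,1) = 73.
The remaining cell in column 2 is (5,2) = 265 − 228 = 37.
Row 4 must total 265; the given cells sum to 236, so (4,3) = 29.
The remaining cell in row 5 is (5,3) = 265 − 260 = 5.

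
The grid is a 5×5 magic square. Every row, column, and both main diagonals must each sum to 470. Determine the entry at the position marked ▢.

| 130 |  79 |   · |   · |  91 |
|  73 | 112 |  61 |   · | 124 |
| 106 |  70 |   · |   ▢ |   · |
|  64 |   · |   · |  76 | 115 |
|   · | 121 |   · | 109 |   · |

Using row 2: 73 + 112 + 61 + 124 + ? → (2,4) = 470 − 370 = 100.
The remaining cell in column 1 is (5,1) = 470 − 373 = 97.
From column 2, 470 − (79 + 112 + 70 + 121) gives (4,2) = 88.
The remaining cell in anti-diagonal is (3,3) = 470 − 376 = 94.
Using row 4: 64 + 88 + 76 + 115 + ? → (4,3) = 470 − 343 = 127.
From main diagonal, 470 − (130 + 112 + 94 + 76) gives (5,5) = 58.
From row 5, 470 − (97 + 121 + 109 + 58) gives (5,3) = 85.
Column 3 must total 470; the given cells sum to 367, so (1,3) = 103.
Column 5 needs 470; the known cells sum to 388, so (3,5) = 82.
From row 1, 470 − (130 + 79 + 103 + 91) gives (1,4) = 67.
The remaining cell in row 3 is (3,4) = 470 − 352 = 118.

118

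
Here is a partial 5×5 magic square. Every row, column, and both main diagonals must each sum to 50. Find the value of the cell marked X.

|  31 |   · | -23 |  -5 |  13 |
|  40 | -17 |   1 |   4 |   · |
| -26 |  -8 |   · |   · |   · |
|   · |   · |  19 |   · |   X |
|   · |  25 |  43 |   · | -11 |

-20

The remaining cell in row 1 is (1,2) = 50 − 16 = 34.
Using row 2: 40 + (-17) + 1 + 4 + ? → (2,5) = 50 − 28 = 22.
From column 2, 50 − (34 + (-17) + (-8) + 25) gives (4,2) = 16.
Column 3 must total 50; the given cells sum to 40, so (3,3) = 10.
Main diagonal needs 50; the known cells sum to 13, so (4,4) = 37.
Anti-diagonal must total 50; the given cells sum to 43, so (5,1) = 7.
Row 5 needs 50; the known cells sum to 64, so (5,4) = -14.
Using column 1: 31 + 40 + (-26) + 7 + ? → (4,1) = 50 − 52 = -2.
From column 4, 50 − (-5 + 4 + 37 + (-14)) gives (3,4) = 28.
The remaining cell in row 3 is (3,5) = 50 − 4 = 46.
Row 4 needs 50; the known cells sum to 70, so (4,5) = -20.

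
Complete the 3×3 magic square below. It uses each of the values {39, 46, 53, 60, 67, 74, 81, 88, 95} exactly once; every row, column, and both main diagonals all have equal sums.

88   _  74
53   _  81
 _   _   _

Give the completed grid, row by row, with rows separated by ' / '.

The 9 entries sum to 603, so each line sums to 603/3 = 201.
From row 1, 201 − (88 + 74) gives (1,2) = 39.
Row 2 must total 201; the given cells sum to 134, so (2,2) = 67.
The remaining cell in column 1 is (3,1) = 201 − 141 = 60.
Column 2 must total 201; the given cells sum to 106, so (3,2) = 95.
Using column 3: 74 + 81 + ? → (3,3) = 201 − 155 = 46.

88 39 74 / 53 67 81 / 60 95 46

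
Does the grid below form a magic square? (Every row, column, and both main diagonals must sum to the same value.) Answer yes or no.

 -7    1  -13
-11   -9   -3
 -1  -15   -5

Row 1: -7 + 1 + (-13) = -19.
Row 2: -11 + (-9) + (-3) = -23.
Row 3: -1 + (-15) + (-5) = -21.
Column 1: -7 + (-11) + (-1) = -19.
Column 2: 1 + (-9) + (-15) = -23.
Column 3: -13 + (-3) + (-5) = -21.
Main diagonal: -7 + (-9) + (-5) = -21.
Anti-diagonal: -13 + (-9) + (-1) = -23.

No — column 3 sums to -21 but row 2 sums to -23.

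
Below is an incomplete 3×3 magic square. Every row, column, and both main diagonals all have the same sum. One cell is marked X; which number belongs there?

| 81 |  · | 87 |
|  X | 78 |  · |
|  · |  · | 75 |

Main diagonal is complete and sums to 234; that is the magic constant.
Using row 1: 81 + 87 + ? → (1,2) = 234 − 168 = 66.
Column 2 must total 234; the given cells sum to 144, so (3,2) = 90.
Column 3 must total 234; the given cells sum to 162, so (2,3) = 72.
Anti-diagonal: 87 + 78 + ? = 234, so (3,1) = 69.
Row 2 needs 234; the known cells sum to 150, so (2,1) = 84.

84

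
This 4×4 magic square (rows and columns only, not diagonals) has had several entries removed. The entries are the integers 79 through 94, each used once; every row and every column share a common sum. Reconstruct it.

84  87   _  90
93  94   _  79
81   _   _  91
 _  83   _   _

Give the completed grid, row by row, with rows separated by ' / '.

The entries are 79 through 94, which sum to 1384, so each line sums to 1384/4 = 346.
Row 1 needs 346; the known cells sum to 261, so (1,3) = 85.
From row 2, 346 − (93 + 94 + 79) gives (2,3) = 80.
From column 1, 346 − (84 + 93 + 81) gives (4,1) = 88.
Column 2: 87 + 94 + 83 + ? = 346, so (3,2) = 82.
The remaining cell in column 4 is (4,4) = 346 − 260 = 86.
From row 3, 346 − (81 + 82 + 91) gives (3,3) = 92.
The remaining cell in row 4 is (4,3) = 346 − 257 = 89.

84 87 85 90 / 93 94 80 79 / 81 82 92 91 / 88 83 89 86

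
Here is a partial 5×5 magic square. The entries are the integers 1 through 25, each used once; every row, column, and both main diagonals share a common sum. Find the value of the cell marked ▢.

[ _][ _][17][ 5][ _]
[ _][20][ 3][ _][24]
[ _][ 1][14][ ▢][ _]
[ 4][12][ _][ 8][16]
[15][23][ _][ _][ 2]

22

The entries are 1 through 25, which sum to 325, so each line sums to 325/5 = 65.
Row 4 needs 65; the known cells sum to 40, so (4,3) = 25.
Column 2 needs 65; the known cells sum to 56, so (1,2) = 9.
Column 3 needs 65; the known cells sum to 59, so (5,3) = 6.
The remaining cell in main diagonal is (1,1) = 65 − 44 = 21.
Row 1 must total 65; the given cells sum to 52, so (1,5) = 13.
From row 5, 65 − (15 + 23 + 6 + 2) gives (5,4) = 19.
Column 5 must total 65; the given cells sum to 55, so (3,5) = 10.
The remaining cell in anti-diagonal is (2,4) = 65 − 54 = 11.
Row 2 needs 65; the known cells sum to 58, so (2,1) = 7.
The remaining cell in column 1 is (3,1) = 65 − 47 = 18.
Using column 4: 5 + 11 + 8 + 19 + ? → (3,4) = 65 − 43 = 22.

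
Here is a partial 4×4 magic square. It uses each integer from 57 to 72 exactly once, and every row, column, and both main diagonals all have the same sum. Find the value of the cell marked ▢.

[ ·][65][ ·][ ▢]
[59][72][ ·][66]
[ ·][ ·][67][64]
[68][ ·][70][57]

The entries are 57 through 72, which sum to 1032, so each line sums to 1032/4 = 258.
From row 2, 258 − (59 + 72 + 66) gives (2,3) = 61.
From row 4, 258 − (68 + 70 + 57) gives (4,2) = 63.
Column 2 needs 258; the known cells sum to 200, so (3,2) = 58.
Using column 3: 61 + 67 + 70 + ? → (1,3) = 258 − 198 = 60.
From column 4, 258 − (66 + 64 + 57) gives (1,4) = 71.

71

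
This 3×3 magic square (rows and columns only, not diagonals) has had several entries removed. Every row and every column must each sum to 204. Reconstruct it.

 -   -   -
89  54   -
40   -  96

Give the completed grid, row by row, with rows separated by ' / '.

75 82 47 / 89 54 61 / 40 68 96

Row 2 must total 204; the given cells sum to 143, so (2,3) = 61.
From row 3, 204 − (40 + 96) gives (3,2) = 68.
Column 1 needs 204; the known cells sum to 129, so (1,1) = 75.
Column 2 needs 204; the known cells sum to 122, so (1,2) = 82.
Column 3 must total 204; the given cells sum to 157, so (1,3) = 47.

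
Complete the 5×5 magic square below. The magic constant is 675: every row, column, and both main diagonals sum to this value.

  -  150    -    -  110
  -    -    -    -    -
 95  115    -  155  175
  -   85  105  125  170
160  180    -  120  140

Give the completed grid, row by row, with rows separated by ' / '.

130 150 195 90 110 / 100 145 165 185 80 / 95 115 135 155 175 / 190 85 105 125 170 / 160 180 75 120 140

From row 3, 675 − (95 + 115 + 155 + 175) gives (3,3) = 135.
The remaining cell in row 4 is (4,1) = 675 − 485 = 190.
Row 5 needs 675; the known cells sum to 600, so (5,3) = 75.
The remaining cell in column 2 is (2,2) = 675 − 530 = 145.
Column 5: 110 + 175 + 170 + 140 + ? = 675, so (2,5) = 80.
Using main diagonal: 145 + 135 + 125 + 140 + ? → (1,1) = 675 − 545 = 130.
Anti-diagonal must total 675; the given cells sum to 490, so (2,4) = 185.
Column 1: 130 + 95 + 190 + 160 + ? = 675, so (2,1) = 100.
From column 4, 675 − (185 + 155 + 125 + 120) gives (1,4) = 90.
Row 1: 130 + 150 + 90 + 110 + ? = 675, so (1,3) = 195.
From row 2, 675 − (100 + 145 + 185 + 80) gives (2,3) = 165.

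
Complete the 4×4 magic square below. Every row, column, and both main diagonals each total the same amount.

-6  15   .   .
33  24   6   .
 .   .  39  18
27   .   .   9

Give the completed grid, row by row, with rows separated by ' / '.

Main diagonal is already complete: -6 + 24 + 39 + 9 = 66, so that is the magic constant.
Using row 2: 33 + 24 + 6 + ? → (2,4) = 66 − 63 = 3.
The remaining cell in column 1 is (3,1) = 66 − 54 = 12.
Column 4 must total 66; the given cells sum to 30, so (1,4) = 36.
Anti-diagonal needs 66; the known cells sum to 69, so (3,2) = -3.
From row 1, 66 − (-6 + 15 + 36) gives (1,3) = 21.
Column 2: 15 + 24 + (-3) + ? = 66, so (4,2) = 30.
Column 3: 21 + 6 + 39 + ? = 66, so (4,3) = 0.

-6 15 21 36 / 33 24 6 3 / 12 -3 39 18 / 27 30 0 9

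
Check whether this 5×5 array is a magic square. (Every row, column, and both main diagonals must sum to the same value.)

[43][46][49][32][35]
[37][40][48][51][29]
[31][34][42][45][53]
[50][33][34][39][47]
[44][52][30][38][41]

No — row 3 sums to 205 but row 4 sums to 203.

Row 1: 43 + 46 + 49 + 32 + 35 = 205.
Row 2: 37 + 40 + 48 + 51 + 29 = 205.
Row 3: 31 + 34 + 42 + 45 + 53 = 205.
Row 4: 50 + 33 + 34 + 39 + 47 = 203.
Row 5: 44 + 52 + 30 + 38 + 41 = 205.
Column 1: 43 + 37 + 31 + 50 + 44 = 205.
Column 2: 46 + 40 + 34 + 33 + 52 = 205.
Column 3: 49 + 48 + 42 + 34 + 30 = 203.
Column 4: 32 + 51 + 45 + 39 + 38 = 205.
Column 5: 35 + 29 + 53 + 47 + 41 = 205.
Main diagonal: 43 + 40 + 42 + 39 + 41 = 205.
Anti-diagonal: 35 + 51 + 42 + 33 + 44 = 205.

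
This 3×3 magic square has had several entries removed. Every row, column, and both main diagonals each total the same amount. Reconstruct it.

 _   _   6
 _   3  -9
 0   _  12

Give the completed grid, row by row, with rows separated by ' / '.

Anti-diagonal is already complete: 6 + 3 + 0 = 9, so that is the magic constant.
Row 2: 3 + (-9) + ? = 9, so (2,1) = 15.
Row 3 must total 9; the given cells sum to 12, so (3,2) = -3.
Column 1: 15 + 0 + ? = 9, so (1,1) = -6.
The remaining cell in column 2 is (1,2) = 9 − 0 = 9.

-6 9 6 / 15 3 -9 / 0 -3 12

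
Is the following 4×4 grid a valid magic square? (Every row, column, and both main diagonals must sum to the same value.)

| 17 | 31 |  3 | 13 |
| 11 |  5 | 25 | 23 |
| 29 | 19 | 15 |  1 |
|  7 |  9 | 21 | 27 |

Row 1: 17 + 31 + 3 + 13 = 64.
Row 2: 11 + 5 + 25 + 23 = 64.
Row 3: 29 + 19 + 15 + 1 = 64.
Row 4: 7 + 9 + 21 + 27 = 64.
Column 1: 17 + 11 + 29 + 7 = 64.
Column 2: 31 + 5 + 19 + 9 = 64.
Column 3: 3 + 25 + 15 + 21 = 64.
Column 4: 13 + 23 + 1 + 27 = 64.
Main diagonal: 17 + 5 + 15 + 27 = 64.
Anti-diagonal: 13 + 25 + 19 + 7 = 64.
All lines sum to 64.

Yes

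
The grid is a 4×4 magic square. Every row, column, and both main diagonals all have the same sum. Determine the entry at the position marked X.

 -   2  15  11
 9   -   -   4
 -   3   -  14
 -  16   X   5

1

Column 4 is complete and sums to 34; that is the magic constant.
Row 1: 2 + 15 + 11 + ? = 34, so (1,1) = 6.
Column 2: 2 + 3 + 16 + ? = 34, so (2,2) = 13.
Using main diagonal: 6 + 13 + 5 + ? → (3,3) = 34 − 24 = 10.
Row 2: 9 + 13 + 4 + ? = 34, so (2,3) = 8.
Using row 3: 3 + 10 + 14 + ? → (3,1) = 34 − 27 = 7.
Column 1: 6 + 9 + 7 + ? = 34, so (4,1) = 12.
From column 3, 34 − (15 + 8 + 10) gives (4,3) = 1.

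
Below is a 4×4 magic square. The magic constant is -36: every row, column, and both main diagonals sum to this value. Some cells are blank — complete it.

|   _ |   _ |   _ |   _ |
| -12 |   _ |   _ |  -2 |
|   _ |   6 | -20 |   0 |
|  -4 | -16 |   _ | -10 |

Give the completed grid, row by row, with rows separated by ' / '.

2 -18 4 -24 / -12 -8 -14 -2 / -22 6 -20 0 / -4 -16 -6 -10

Row 3: 6 + (-20) + 0 + ? = -36, so (3,1) = -22.
Row 4 needs -36; the known cells sum to -30, so (4,3) = -6.
The remaining cell in column 1 is (1,1) = -36 − (-38) = 2.
Column 4 must total -36; the given cells sum to -12, so (1,4) = -24.
From main diagonal, -36 − (2 + (-20) + (-10)) gives (2,2) = -8.
Anti-diagonal: -24 + 6 + (-4) + ? = -36, so (2,3) = -14.
The remaining cell in column 2 is (1,2) = -36 − (-18) = -18.
Column 3 must total -36; the given cells sum to -40, so (1,3) = 4.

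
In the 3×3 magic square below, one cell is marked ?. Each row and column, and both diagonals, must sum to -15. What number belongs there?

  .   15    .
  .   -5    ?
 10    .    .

5

Column 2 needs -15; the known cells sum to 10, so (3,2) = -25.
Anti-diagonal: -5 + 10 + ? = -15, so (1,3) = -20.
Row 1 needs -15; the known cells sum to -5, so (1,1) = -10.
Using row 3: 10 + (-25) + ? → (3,3) = -15 − (-15) = 0.
The remaining cell in column 1 is (2,1) = -15 − 0 = -15.
Column 3: -20 + 0 + ? = -15, so (2,3) = 5.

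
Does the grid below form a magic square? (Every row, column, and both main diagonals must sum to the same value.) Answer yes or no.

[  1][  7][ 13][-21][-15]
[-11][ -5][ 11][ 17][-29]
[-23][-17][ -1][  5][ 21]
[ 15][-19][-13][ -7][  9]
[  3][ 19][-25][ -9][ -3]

Row 1: 1 + 7 + 13 + (-21) + (-15) = -15.
Row 2: -11 + (-5) + 11 + 17 + (-29) = -17.
Row 3: -23 + (-17) + (-1) + 5 + 21 = -15.
Row 4: 15 + (-19) + (-13) + (-7) + 9 = -15.
Row 5: 3 + 19 + (-25) + (-9) + (-3) = -15.
Column 1: 1 + (-11) + (-23) + 15 + 3 = -15.
Column 2: 7 + (-5) + (-17) + (-19) + 19 = -15.
Column 3: 13 + 11 + (-1) + (-13) + (-25) = -15.
Column 4: -21 + 17 + 5 + (-7) + (-9) = -15.
Column 5: -15 + (-29) + 21 + 9 + (-3) = -17.
Main diagonal: 1 + (-5) + (-1) + (-7) + (-3) = -15.
Anti-diagonal: -15 + 17 + (-1) + (-19) + 3 = -15.

No — column 3 sums to -15 but row 2 sums to -17.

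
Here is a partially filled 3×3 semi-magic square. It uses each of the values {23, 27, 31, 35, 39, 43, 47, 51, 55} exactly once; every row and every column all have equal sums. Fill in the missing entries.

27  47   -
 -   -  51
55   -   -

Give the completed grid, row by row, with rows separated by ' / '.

The 9 entries sum to 351, so each line sums to 351/3 = 117.
Row 1: 27 + 47 + ? = 117, so (1,3) = 43.
Using column 1: 27 + 55 + ? → (2,1) = 117 − 82 = 35.
Column 3 must total 117; the given cells sum to 94, so (3,3) = 23.
Row 2 must total 117; the given cells sum to 86, so (2,2) = 31.
Using row 3: 55 + 23 + ? → (3,2) = 117 − 78 = 39.

27 47 43 / 35 31 51 / 55 39 23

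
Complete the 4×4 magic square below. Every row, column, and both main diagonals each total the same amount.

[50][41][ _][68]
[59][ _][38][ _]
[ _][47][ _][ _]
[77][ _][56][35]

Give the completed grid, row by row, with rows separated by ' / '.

Anti-diagonal is already complete: 68 + 38 + 47 + 77 = 230, so that is the magic constant.
Row 1 needs 230; the known cells sum to 159, so (1,3) = 71.
Row 4 needs 230; the known cells sum to 168, so (4,2) = 62.
The remaining cell in column 1 is (3,1) = 230 − 186 = 44.
Column 2 needs 230; the known cells sum to 150, so (2,2) = 80.
The remaining cell in column 3 is (3,3) = 230 − 165 = 65.
Row 2 must total 230; the given cells sum to 177, so (2,4) = 53.
Row 3 needs 230; the known cells sum to 156, so (3,4) = 74.

50 41 71 68 / 59 80 38 53 / 44 47 65 74 / 77 62 56 35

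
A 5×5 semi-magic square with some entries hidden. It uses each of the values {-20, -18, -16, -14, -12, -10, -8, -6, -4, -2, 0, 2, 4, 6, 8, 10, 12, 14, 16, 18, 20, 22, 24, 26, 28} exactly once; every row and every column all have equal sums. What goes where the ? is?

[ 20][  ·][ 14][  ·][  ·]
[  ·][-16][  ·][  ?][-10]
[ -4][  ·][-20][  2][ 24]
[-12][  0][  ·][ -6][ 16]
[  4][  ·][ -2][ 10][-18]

The 25 entries sum to 100, so each line sums to 100/5 = 20.
Row 3 must total 20; the given cells sum to 2, so (3,2) = 18.
Using row 4: -12 + 0 + (-6) + 16 + ? → (4,3) = 20 − (-2) = 22.
Row 5 needs 20; the known cells sum to -6, so (5,2) = 26.
Column 1 must total 20; the given cells sum to 8, so (2,1) = 12.
Using column 2: -16 + 18 + 0 + 26 + ? → (1,2) = 20 − 28 = -8.
Using column 3: 14 + (-20) + 22 + (-2) + ? → (2,3) = 20 − 14 = 6.
Column 5: -10 + 24 + 16 + (-18) + ? = 20, so (1,5) = 8.
Using row 1: 20 + (-8) + 14 + 8 + ? → (1,4) = 20 − 34 = -14.
Row 2 needs 20; the known cells sum to -8, so (2,4) = 28.

28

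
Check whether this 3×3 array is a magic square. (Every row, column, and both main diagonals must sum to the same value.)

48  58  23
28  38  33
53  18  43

No — column 2 sums to 114 but main diagonal sums to 129.

Row 1: 48 + 58 + 23 = 129.
Row 2: 28 + 38 + 33 = 99.
Row 3: 53 + 18 + 43 = 114.
Column 1: 48 + 28 + 53 = 129.
Column 2: 58 + 38 + 18 = 114.
Column 3: 23 + 33 + 43 = 99.
Main diagonal: 48 + 38 + 43 = 129.
Anti-diagonal: 23 + 38 + 53 = 114.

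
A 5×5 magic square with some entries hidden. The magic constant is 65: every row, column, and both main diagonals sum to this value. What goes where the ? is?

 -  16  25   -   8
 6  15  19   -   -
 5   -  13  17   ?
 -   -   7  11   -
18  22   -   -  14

21

Using column 3: 25 + 19 + 13 + 7 + ? → (5,3) = 65 − 64 = 1.
Main diagonal must total 65; the given cells sum to 53, so (1,1) = 12.
From row 1, 65 − (12 + 16 + 25 + 8) gives (1,4) = 4.
Row 5: 18 + 22 + 1 + 14 + ? = 65, so (5,4) = 10.
Column 1 must total 65; the given cells sum to 41, so (4,1) = 24.
The remaining cell in column 4 is (2,4) = 65 − 42 = 23.
Using anti-diagonal: 8 + 23 + 13 + 18 + ? → (4,2) = 65 − 62 = 3.
Using row 2: 6 + 15 + 19 + 23 + ? → (2,5) = 65 − 63 = 2.
Row 4 must total 65; the given cells sum to 45, so (4,5) = 20.
Column 2: 16 + 15 + 3 + 22 + ? = 65, so (3,2) = 9.
The remaining cell in column 5 is (3,5) = 65 − 44 = 21.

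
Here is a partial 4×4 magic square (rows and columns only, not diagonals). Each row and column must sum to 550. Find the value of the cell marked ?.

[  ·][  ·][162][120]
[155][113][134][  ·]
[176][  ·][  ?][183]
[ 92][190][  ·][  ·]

85

Row 2: 155 + 113 + 134 + ? = 550, so (2,4) = 148.
From column 1, 550 − (155 + 176 + 92) gives (1,1) = 127.
Column 4 needs 550; the known cells sum to 451, so (4,4) = 99.
Using row 1: 127 + 162 + 120 + ? → (1,2) = 550 − 409 = 141.
Row 4 needs 550; the known cells sum to 381, so (4,3) = 169.
Column 2 must total 550; the given cells sum to 444, so (3,2) = 106.
From column 3, 550 − (162 + 134 + 169) gives (3,3) = 85.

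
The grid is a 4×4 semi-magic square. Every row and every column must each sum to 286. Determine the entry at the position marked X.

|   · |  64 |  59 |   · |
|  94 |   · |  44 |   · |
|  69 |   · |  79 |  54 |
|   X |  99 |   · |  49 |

Row 3: 69 + 79 + 54 + ? = 286, so (3,2) = 84.
Column 2 must total 286; the given cells sum to 247, so (2,2) = 39.
Using column 3: 59 + 44 + 79 + ? → (4,3) = 286 − 182 = 104.
From row 2, 286 − (94 + 39 + 44) gives (2,4) = 109.
From row 4, 286 − (99 + 104 + 49) gives (4,1) = 34.

34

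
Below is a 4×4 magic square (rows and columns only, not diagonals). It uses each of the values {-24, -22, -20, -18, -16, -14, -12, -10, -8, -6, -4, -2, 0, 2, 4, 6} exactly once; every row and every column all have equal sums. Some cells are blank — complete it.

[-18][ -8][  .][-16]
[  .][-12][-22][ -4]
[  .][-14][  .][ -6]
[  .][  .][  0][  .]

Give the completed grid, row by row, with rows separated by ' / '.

-18 -8 6 -16 / 2 -12 -22 -4 / 4 -14 -20 -6 / -24 -2 0 -10

The 16 entries sum to -144, so each line sums to -144/4 = -36.
Row 1: -18 + (-8) + (-16) + ? = -36, so (1,3) = 6.
Row 2: -12 + (-22) + (-4) + ? = -36, so (2,1) = 2.
Column 2: -8 + (-12) + (-14) + ? = -36, so (4,2) = -2.
Using column 3: 6 + (-22) + 0 + ? → (3,3) = -36 − (-16) = -20.
From column 4, -36 − (-16 + (-4) + (-6)) gives (4,4) = -10.
Row 3: -14 + (-20) + (-6) + ? = -36, so (3,1) = 4.
From row 4, -36 − (-2 + 0 + (-10)) gives (4,1) = -24.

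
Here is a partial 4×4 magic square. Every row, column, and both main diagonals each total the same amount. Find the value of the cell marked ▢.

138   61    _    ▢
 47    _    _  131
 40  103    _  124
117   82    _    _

Column 1 is complete and sums to 342; that is the magic constant.
Row 3 needs 342; the known cells sum to 267, so (3,3) = 75.
The remaining cell in column 2 is (2,2) = 342 − 246 = 96.
From main diagonal, 342 − (138 + 96 + 75) gives (4,4) = 33.
Row 2 needs 342; the known cells sum to 274, so (2,3) = 68.
The remaining cell in row 4 is (4,3) = 342 − 232 = 110.
Column 3 needs 342; the known cells sum to 253, so (1,3) = 89.
Column 4 must total 342; the given cells sum to 288, so (1,4) = 54.

54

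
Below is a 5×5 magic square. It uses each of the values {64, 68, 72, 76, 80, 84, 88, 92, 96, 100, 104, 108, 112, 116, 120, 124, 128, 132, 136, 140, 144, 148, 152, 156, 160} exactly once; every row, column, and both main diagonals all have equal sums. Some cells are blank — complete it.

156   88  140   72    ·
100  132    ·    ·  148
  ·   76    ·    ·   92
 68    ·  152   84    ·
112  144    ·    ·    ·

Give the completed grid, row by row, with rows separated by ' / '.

The 25 entries sum to 2800, so each line sums to 2800/5 = 560.
Row 1 needs 560; the known cells sum to 456, so (1,5) = 104.
Column 1 needs 560; the known cells sum to 436, so (3,1) = 124.
From column 2, 560 − (88 + 132 + 76 + 144) gives (4,2) = 120.
Row 4: 68 + 120 + 152 + 84 + ? = 560, so (4,5) = 136.
From column 5, 560 − (104 + 148 + 92 + 136) gives (5,5) = 80.
The remaining cell in main diagonal is (3,3) = 560 − 452 = 108.
Anti-diagonal needs 560; the known cells sum to 444, so (2,4) = 116.
From row 2, 560 − (100 + 132 + 116 + 148) gives (2,3) = 64.
The remaining cell in row 3 is (3,4) = 560 − 400 = 160.
From column 3, 560 − (140 + 64 + 108 + 152) gives (5,3) = 96.
From column 4, 560 − (72 + 116 + 160 + 84) gives (5,4) = 128.

156 88 140 72 104 / 100 132 64 116 148 / 124 76 108 160 92 / 68 120 152 84 136 / 112 144 96 128 80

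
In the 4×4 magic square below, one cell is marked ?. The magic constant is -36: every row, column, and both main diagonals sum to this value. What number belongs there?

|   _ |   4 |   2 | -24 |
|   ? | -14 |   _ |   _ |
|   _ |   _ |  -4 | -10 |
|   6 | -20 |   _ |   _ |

Row 1 must total -36; the given cells sum to -18, so (1,1) = -18.
Column 2 needs -36; the known cells sum to -30, so (3,2) = -6.
Main diagonal needs -36; the known cells sum to -36, so (4,4) = 0.
Anti-diagonal must total -36; the given cells sum to -24, so (2,3) = -12.
Using row 3: -6 + (-4) + (-10) + ? → (3,1) = -36 − (-20) = -16.
The remaining cell in row 4 is (4,3) = -36 − (-14) = -22.
From column 1, -36 − (-18 + (-16) + 6) gives (2,1) = -8.

-8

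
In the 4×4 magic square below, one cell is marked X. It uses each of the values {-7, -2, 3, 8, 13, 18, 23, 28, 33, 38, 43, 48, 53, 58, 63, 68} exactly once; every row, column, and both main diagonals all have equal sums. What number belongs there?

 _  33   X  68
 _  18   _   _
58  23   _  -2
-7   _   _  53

13

The 16 entries sum to 488, so each line sums to 488/4 = 122.
Row 3 must total 122; the given cells sum to 79, so (3,3) = 43.
Column 2: 33 + 18 + 23 + ? = 122, so (4,2) = 48.
The remaining cell in column 4 is (2,4) = 122 − 119 = 3.
The remaining cell in main diagonal is (1,1) = 122 − 114 = 8.
From anti-diagonal, 122 − (68 + 23 + (-7)) gives (2,3) = 38.
Row 1: 8 + 33 + 68 + ? = 122, so (1,3) = 13.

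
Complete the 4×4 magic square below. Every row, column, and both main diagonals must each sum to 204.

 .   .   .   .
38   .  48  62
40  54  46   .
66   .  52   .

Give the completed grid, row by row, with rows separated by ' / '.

From row 2, 204 − (38 + 48 + 62) gives (2,2) = 56.
From row 3, 204 − (40 + 54 + 46) gives (3,4) = 64.
Column 1: 38 + 40 + 66 + ? = 204, so (1,1) = 60.
Column 3 must total 204; the given cells sum to 146, so (1,3) = 58.
Main diagonal needs 204; the known cells sum to 162, so (4,4) = 42.
Anti-diagonal needs 204; the known cells sum to 168, so (1,4) = 36.
Row 1: 60 + 58 + 36 + ? = 204, so (1,2) = 50.
Row 4 must total 204; the given cells sum to 160, so (4,2) = 44.

60 50 58 36 / 38 56 48 62 / 40 54 46 64 / 66 44 52 42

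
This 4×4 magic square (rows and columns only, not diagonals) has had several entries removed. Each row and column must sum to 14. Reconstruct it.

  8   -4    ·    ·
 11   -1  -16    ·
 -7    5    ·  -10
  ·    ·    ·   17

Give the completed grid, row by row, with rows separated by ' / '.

8 -4 23 -13 / 11 -1 -16 20 / -7 5 26 -10 / 2 14 -19 17

Row 2 needs 14; the known cells sum to -6, so (2,4) = 20.
Row 3: -7 + 5 + (-10) + ? = 14, so (3,3) = 26.
The remaining cell in column 1 is (4,1) = 14 − 12 = 2.
Using column 2: -4 + (-1) + 5 + ? → (4,2) = 14 − 0 = 14.
From column 4, 14 − (20 + (-10) + 17) gives (1,4) = -13.
Row 1: 8 + (-4) + (-13) + ? = 14, so (1,3) = 23.
Row 4 needs 14; the known cells sum to 33, so (4,3) = -19.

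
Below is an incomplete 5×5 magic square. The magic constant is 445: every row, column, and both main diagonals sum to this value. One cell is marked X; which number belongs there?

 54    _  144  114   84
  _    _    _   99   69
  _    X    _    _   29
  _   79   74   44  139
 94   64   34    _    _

119

The remaining cell in row 1 is (1,2) = 445 − 396 = 49.
Row 4 must total 445; the given cells sum to 336, so (4,1) = 109.
Using column 5: 84 + 69 + 29 + 139 + ? → (5,5) = 445 − 321 = 124.
Anti-diagonal: 84 + 99 + 79 + 94 + ? = 445, so (3,3) = 89.
The remaining cell in row 5 is (5,4) = 445 − 316 = 129.
Using column 3: 144 + 89 + 74 + 34 + ? → (2,3) = 445 − 341 = 104.
From column 4, 445 − (114 + 99 + 44 + 129) gives (3,4) = 59.
From main diagonal, 445 − (54 + 89 + 44 + 124) gives (2,2) = 134.
Using row 2: 134 + 104 + 99 + 69 + ? → (2,1) = 445 − 406 = 39.
Column 1 must total 445; the given cells sum to 296, so (3,1) = 149.
Column 2: 49 + 134 + 79 + 64 + ? = 445, so (3,2) = 119.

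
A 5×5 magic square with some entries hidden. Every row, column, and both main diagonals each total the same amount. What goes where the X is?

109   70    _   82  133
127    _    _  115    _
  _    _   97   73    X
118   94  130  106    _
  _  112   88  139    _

124

Column 4 is complete and sums to 515; that is the magic constant.
Using row 1: 109 + 70 + 82 + 133 + ? → (1,3) = 515 − 394 = 121.
Row 4 needs 515; the known cells sum to 448, so (4,5) = 67.
The remaining cell in column 3 is (2,3) = 515 − 436 = 79.
Using anti-diagonal: 133 + 115 + 97 + 94 + ? → (5,1) = 515 − 439 = 76.
From row 5, 515 − (76 + 112 + 88 + 139) gives (5,5) = 100.
Column 1 must total 515; the given cells sum to 430, so (3,1) = 85.
Using main diagonal: 109 + 97 + 106 + 100 + ? → (2,2) = 515 − 412 = 103.
The remaining cell in row 2 is (2,5) = 515 − 424 = 91.
Column 2 needs 515; the known cells sum to 379, so (3,2) = 136.
From column 5, 515 − (133 + 91 + 67 + 100) gives (3,5) = 124.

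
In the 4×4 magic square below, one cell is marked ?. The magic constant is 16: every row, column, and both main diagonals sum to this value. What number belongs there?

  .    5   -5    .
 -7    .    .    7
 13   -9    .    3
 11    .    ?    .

15

The remaining cell in row 3 is (3,3) = 16 − 7 = 9.
Column 1 must total 16; the given cells sum to 17, so (1,1) = -1.
From row 1, 16 − (-1 + 5 + (-5)) gives (1,4) = 17.
The remaining cell in column 4 is (4,4) = 16 − 27 = -11.
Main diagonal must total 16; the given cells sum to -3, so (2,2) = 19.
Anti-diagonal needs 16; the known cells sum to 19, so (2,3) = -3.
Column 2: 5 + 19 + (-9) + ? = 16, so (4,2) = 1.
Column 3 needs 16; the known cells sum to 1, so (4,3) = 15.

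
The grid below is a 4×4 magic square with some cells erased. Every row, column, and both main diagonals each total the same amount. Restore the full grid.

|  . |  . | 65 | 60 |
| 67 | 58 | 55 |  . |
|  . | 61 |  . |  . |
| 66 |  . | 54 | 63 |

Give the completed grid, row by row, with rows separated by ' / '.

53 64 65 60 / 67 58 55 62 / 56 61 68 57 / 66 59 54 63

Anti-diagonal is already complete: 60 + 55 + 61 + 66 = 242, so that is the magic constant.
From row 2, 242 − (67 + 58 + 55) gives (2,4) = 62.
Row 4 needs 242; the known cells sum to 183, so (4,2) = 59.
From column 2, 242 − (58 + 61 + 59) gives (1,2) = 64.
The remaining cell in column 3 is (3,3) = 242 − 174 = 68.
Using column 4: 60 + 62 + 63 + ? → (3,4) = 242 − 185 = 57.
From main diagonal, 242 − (58 + 68 + 63) gives (1,1) = 53.
The remaining cell in row 3 is (3,1) = 242 − 186 = 56.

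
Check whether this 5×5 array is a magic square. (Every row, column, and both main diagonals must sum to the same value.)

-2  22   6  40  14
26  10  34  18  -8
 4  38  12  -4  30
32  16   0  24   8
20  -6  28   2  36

Yes

Row 1: -2 + 22 + 6 + 40 + 14 = 80.
Row 2: 26 + 10 + 34 + 18 + (-8) = 80.
Row 3: 4 + 38 + 12 + (-4) + 30 = 80.
Row 4: 32 + 16 + 0 + 24 + 8 = 80.
Row 5: 20 + (-6) + 28 + 2 + 36 = 80.
Column 1: -2 + 26 + 4 + 32 + 20 = 80.
Column 2: 22 + 10 + 38 + 16 + (-6) = 80.
Column 3: 6 + 34 + 12 + 0 + 28 = 80.
Column 4: 40 + 18 + (-4) + 24 + 2 = 80.
Column 5: 14 + (-8) + 30 + 8 + 36 = 80.
Main diagonal: -2 + 10 + 12 + 24 + 36 = 80.
Anti-diagonal: 14 + 18 + 12 + 16 + 20 = 80.
All lines sum to 80.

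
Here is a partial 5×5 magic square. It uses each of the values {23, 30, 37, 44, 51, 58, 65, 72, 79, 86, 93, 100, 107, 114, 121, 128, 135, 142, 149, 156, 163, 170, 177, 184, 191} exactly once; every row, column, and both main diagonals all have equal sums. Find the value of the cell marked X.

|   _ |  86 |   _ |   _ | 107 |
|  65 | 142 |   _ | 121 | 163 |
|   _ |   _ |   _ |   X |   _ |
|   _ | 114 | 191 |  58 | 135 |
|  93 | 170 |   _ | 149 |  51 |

The 25 entries sum to 2675, so each line sums to 2675/5 = 535.
From row 2, 535 − (65 + 142 + 121 + 163) gives (2,3) = 44.
Row 4: 114 + 191 + 58 + 135 + ? = 535, so (4,1) = 37.
From row 5, 535 − (93 + 170 + 149 + 51) gives (5,3) = 72.
Column 2 needs 535; the known cells sum to 512, so (3,2) = 23.
Column 5 needs 535; the known cells sum to 456, so (3,5) = 79.
Anti-diagonal must total 535; the given cells sum to 435, so (3,3) = 100.
Column 3 must total 535; the given cells sum to 407, so (1,3) = 128.
Main diagonal needs 535; the known cells sum to 351, so (1,1) = 184.
The remaining cell in row 1 is (1,4) = 535 − 505 = 30.
Using column 1: 184 + 65 + 37 + 93 + ? → (3,1) = 535 − 379 = 156.
Column 4 needs 535; the known cells sum to 358, so (3,4) = 177.

177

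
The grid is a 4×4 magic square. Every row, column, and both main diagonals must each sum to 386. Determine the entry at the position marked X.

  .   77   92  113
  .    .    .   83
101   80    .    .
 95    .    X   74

107

The remaining cell in row 1 is (1,1) = 386 − 282 = 104.
From column 1, 386 − (104 + 101 + 95) gives (2,1) = 86.
Column 4 needs 386; the known cells sum to 270, so (3,4) = 116.
From anti-diagonal, 386 − (113 + 80 + 95) gives (2,3) = 98.
Row 2 must total 386; the given cells sum to 267, so (2,2) = 119.
Using row 3: 101 + 80 + 116 + ? → (3,3) = 386 − 297 = 89.
Using column 2: 77 + 119 + 80 + ? → (4,2) = 386 − 276 = 110.
The remaining cell in column 3 is (4,3) = 386 − 279 = 107.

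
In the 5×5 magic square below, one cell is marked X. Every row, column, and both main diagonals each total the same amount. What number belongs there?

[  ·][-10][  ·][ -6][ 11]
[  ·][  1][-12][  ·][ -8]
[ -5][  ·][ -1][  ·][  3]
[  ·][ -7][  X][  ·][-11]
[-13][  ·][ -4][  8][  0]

Column 5 is complete and sums to -5; that is the magic constant.
Row 5 must total -5; the given cells sum to -9, so (5,2) = 4.
The remaining cell in column 2 is (3,2) = -5 − (-12) = 7.
From anti-diagonal, -5 − (11 + (-1) + (-7) + (-13)) gives (2,4) = 5.
Using row 2: 1 + (-12) + 5 + (-8) + ? → (2,1) = -5 − (-14) = 9.
The remaining cell in row 3 is (3,4) = -5 − 4 = -9.
Column 4 needs -5; the known cells sum to -2, so (4,4) = -3.
Main diagonal needs -5; the known cells sum to -3, so (1,1) = -2.
From row 1, -5 − (-2 + (-10) + (-6) + 11) gives (1,3) = 2.
Column 1 needs -5; the known cells sum to -11, so (4,1) = 6.
Column 3: 2 + (-12) + (-1) + (-4) + ? = -5, so (4,3) = 10.

10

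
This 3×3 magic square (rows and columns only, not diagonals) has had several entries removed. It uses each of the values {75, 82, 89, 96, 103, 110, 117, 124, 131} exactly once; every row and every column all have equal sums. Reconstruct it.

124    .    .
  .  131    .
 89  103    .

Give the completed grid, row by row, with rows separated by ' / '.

124 75 110 / 96 131 82 / 89 103 117

The 9 entries sum to 927, so each line sums to 927/3 = 309.
The remaining cell in row 3 is (3,3) = 309 − 192 = 117.
Column 1: 124 + 89 + ? = 309, so (2,1) = 96.
Column 2 needs 309; the known cells sum to 234, so (1,2) = 75.
Row 1 must total 309; the given cells sum to 199, so (1,3) = 110.
Row 2 needs 309; the known cells sum to 227, so (2,3) = 82.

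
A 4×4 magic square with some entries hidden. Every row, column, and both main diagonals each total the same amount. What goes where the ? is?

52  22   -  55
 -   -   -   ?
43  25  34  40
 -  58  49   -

Row 3 is complete and sums to 142; that is the magic constant.
Row 1: 52 + 22 + 55 + ? = 142, so (1,3) = 13.
Column 2 must total 142; the given cells sum to 105, so (2,2) = 37.
Using column 3: 13 + 34 + 49 + ? → (2,3) = 142 − 96 = 46.
Main diagonal must total 142; the given cells sum to 123, so (4,4) = 19.
From anti-diagonal, 142 − (55 + 46 + 25) gives (4,1) = 16.
Column 1: 52 + 43 + 16 + ? = 142, so (2,1) = 31.
Using column 4: 55 + 40 + 19 + ? → (2,4) = 142 − 114 = 28.

28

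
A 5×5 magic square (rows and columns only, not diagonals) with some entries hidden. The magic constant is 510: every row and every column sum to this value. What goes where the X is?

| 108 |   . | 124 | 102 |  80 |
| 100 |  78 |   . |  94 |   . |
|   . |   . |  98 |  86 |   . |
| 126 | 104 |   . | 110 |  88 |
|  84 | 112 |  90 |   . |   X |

The remaining cell in row 1 is (1,2) = 510 − 414 = 96.
Using row 4: 126 + 104 + 110 + 88 + ? → (4,3) = 510 − 428 = 82.
From column 1, 510 − (108 + 100 + 126 + 84) gives (3,1) = 92.
The remaining cell in column 2 is (3,2) = 510 − 390 = 120.
From column 3, 510 − (124 + 98 + 82 + 90) gives (2,3) = 116.
Column 4 needs 510; the known cells sum to 392, so (5,4) = 118.
The remaining cell in row 2 is (2,5) = 510 − 388 = 122.
Row 3 needs 510; the known cells sum to 396, so (3,5) = 114.
From row 5, 510 − (84 + 112 + 90 + 118) gives (5,5) = 106.

106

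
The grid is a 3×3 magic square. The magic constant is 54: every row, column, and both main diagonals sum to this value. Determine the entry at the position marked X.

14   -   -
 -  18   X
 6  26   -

2

Row 3 must total 54; the given cells sum to 32, so (3,3) = 22.
From column 1, 54 − (14 + 6) gives (2,1) = 34.
Using column 2: 18 + 26 + ? → (1,2) = 54 − 44 = 10.
Anti-diagonal needs 54; the known cells sum to 24, so (1,3) = 30.
From row 2, 54 − (34 + 18) gives (2,3) = 2.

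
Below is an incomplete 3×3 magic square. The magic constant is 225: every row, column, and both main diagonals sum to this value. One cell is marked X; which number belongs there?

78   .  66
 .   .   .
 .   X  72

Row 1 must total 225; the given cells sum to 144, so (1,2) = 81.
Column 3: 66 + 72 + ? = 225, so (2,3) = 87.
Main diagonal: 78 + 72 + ? = 225, so (2,2) = 75.
From anti-diagonal, 225 − (66 + 75) gives (3,1) = 84.
The remaining cell in row 2 is (2,1) = 225 − 162 = 63.
The remaining cell in row 3 is (3,2) = 225 − 156 = 69.

69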